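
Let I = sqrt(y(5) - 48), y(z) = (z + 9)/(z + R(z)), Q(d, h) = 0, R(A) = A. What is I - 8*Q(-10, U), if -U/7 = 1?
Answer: I*sqrt(1165)/5 ≈ 6.8264*I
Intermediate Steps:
U = -7 (U = -7*1 = -7)
y(z) = (9 + z)/(2*z) (y(z) = (z + 9)/(z + z) = (9 + z)/((2*z)) = (9 + z)*(1/(2*z)) = (9 + z)/(2*z))
I = I*sqrt(1165)/5 (I = sqrt((1/2)*(9 + 5)/5 - 48) = sqrt((1/2)*(1/5)*14 - 48) = sqrt(7/5 - 48) = sqrt(-233/5) = I*sqrt(1165)/5 ≈ 6.8264*I)
I - 8*Q(-10, U) = I*sqrt(1165)/5 - 8*0 = I*sqrt(1165)/5 + 0 = I*sqrt(1165)/5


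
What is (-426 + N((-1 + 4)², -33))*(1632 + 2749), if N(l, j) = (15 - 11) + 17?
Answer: -1774305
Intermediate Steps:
N(l, j) = 21 (N(l, j) = 4 + 17 = 21)
(-426 + N((-1 + 4)², -33))*(1632 + 2749) = (-426 + 21)*(1632 + 2749) = -405*4381 = -1774305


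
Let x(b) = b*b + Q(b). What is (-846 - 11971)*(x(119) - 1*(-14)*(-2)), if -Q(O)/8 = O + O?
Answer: -156739093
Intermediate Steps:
Q(O) = -16*O (Q(O) = -8*(O + O) = -16*O)
x(b) = b² - 16*b (x(b) = b*b - 16*b = b² - 16*b)
(-846 - 11971)*(x(119) - 1*(-14)*(-2)) = (-846 - 11971)*(119*(-16 + 119) - 1*(-14)*(-2)) = -12817*(119*103 + 14*(-2)) = -12817*(12257 - 28) = -12817*12229 = -156739093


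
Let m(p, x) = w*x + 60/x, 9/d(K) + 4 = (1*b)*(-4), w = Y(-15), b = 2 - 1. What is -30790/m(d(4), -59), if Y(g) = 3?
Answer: 1816610/10503 ≈ 172.96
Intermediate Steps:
b = 1
w = 3
d(K) = -9/8 (d(K) = 9/(-4 + (1*1)*(-4)) = 9/(-4 + 1*(-4)) = 9/(-4 - 4) = 9/(-8) = 9*(-⅛) = -9/8)
m(p, x) = 3*x + 60/x
-30790/m(d(4), -59) = -30790/(3*(-59) + 60/(-59)) = -30790/(-177 + 60*(-1/59)) = -30790/(-177 - 60/59) = -30790/(-10503/59) = -30790*(-59/10503) = 1816610/10503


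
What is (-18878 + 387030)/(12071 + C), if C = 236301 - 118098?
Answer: 184076/65137 ≈ 2.8260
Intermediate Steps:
C = 118203
(-18878 + 387030)/(12071 + C) = (-18878 + 387030)/(12071 + 118203) = 368152/130274 = 368152*(1/130274) = 184076/65137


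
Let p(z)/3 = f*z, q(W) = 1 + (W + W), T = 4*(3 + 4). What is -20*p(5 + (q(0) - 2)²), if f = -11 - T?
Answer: 14040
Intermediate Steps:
T = 28 (T = 4*7 = 28)
f = -39 (f = -11 - 1*28 = -11 - 28 = -39)
q(W) = 1 + 2*W
p(z) = -117*z (p(z) = 3*(-39*z) = -117*z)
-20*p(5 + (q(0) - 2)²) = -(-2340)*(5 + ((1 + 2*0) - 2)²) = -(-2340)*(5 + ((1 + 0) - 2)²) = -(-2340)*(5 + (1 - 2)²) = -(-2340)*(5 + (-1)²) = -(-2340)*(5 + 1) = -(-2340)*6 = -20*(-702) = 14040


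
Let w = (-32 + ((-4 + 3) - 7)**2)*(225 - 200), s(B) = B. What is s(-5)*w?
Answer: -4000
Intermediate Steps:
w = 800 (w = (-32 + (-1 - 7)**2)*25 = (-32 + (-8)**2)*25 = (-32 + 64)*25 = 32*25 = 800)
s(-5)*w = -5*800 = -4000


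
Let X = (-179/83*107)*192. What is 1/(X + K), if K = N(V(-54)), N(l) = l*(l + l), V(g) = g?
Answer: -83/3193320 ≈ -2.5992e-5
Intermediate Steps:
X = -3677376/83 (X = (-179*1/83*107)*192 = -179/83*107*192 = -19153/83*192 = -3677376/83 ≈ -44306.)
N(l) = 2*l**2 (N(l) = l*(2*l) = 2*l**2)
K = 5832 (K = 2*(-54)**2 = 2*2916 = 5832)
1/(X + K) = 1/(-3677376/83 + 5832) = 1/(-3193320/83) = -83/3193320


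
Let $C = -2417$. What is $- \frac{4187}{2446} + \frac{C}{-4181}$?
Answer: $- \frac{11593865}{10226726} \approx -1.1337$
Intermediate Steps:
$- \frac{4187}{2446} + \frac{C}{-4181} = - \frac{4187}{2446} - \frac{2417}{-4181} = \left(-4187\right) \frac{1}{2446} - - \frac{2417}{4181} = - \frac{4187}{2446} + \frac{2417}{4181} = - \frac{11593865}{10226726}$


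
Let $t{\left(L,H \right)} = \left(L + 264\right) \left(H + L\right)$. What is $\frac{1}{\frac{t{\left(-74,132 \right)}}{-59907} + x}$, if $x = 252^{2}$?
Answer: $\frac{3153}{200227532} \approx 1.5747 \cdot 10^{-5}$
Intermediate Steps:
$t{\left(L,H \right)} = \left(264 + L\right) \left(H + L\right)$
$x = 63504$
$\frac{1}{\frac{t{\left(-74,132 \right)}}{-59907} + x} = \frac{1}{\frac{\left(-74\right)^{2} + 264 \cdot 132 + 264 \left(-74\right) + 132 \left(-74\right)}{-59907} + 63504} = \frac{1}{\left(5476 + 34848 - 19536 - 9768\right) \left(- \frac{1}{59907}\right) + 63504} = \frac{1}{11020 \left(- \frac{1}{59907}\right) + 63504} = \frac{1}{- \frac{580}{3153} + 63504} = \frac{1}{\frac{200227532}{3153}} = \frac{3153}{200227532}$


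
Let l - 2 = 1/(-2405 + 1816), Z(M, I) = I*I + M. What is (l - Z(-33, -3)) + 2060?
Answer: 1228653/589 ≈ 2086.0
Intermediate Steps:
Z(M, I) = M + I² (Z(M, I) = I² + M = M + I²)
l = 1177/589 (l = 2 + 1/(-2405 + 1816) = 2 + 1/(-589) = 2 - 1/589 = 1177/589 ≈ 1.9983)
(l - Z(-33, -3)) + 2060 = (1177/589 - (-33 + (-3)²)) + 2060 = (1177/589 - (-33 + 9)) + 2060 = (1177/589 - 1*(-24)) + 2060 = (1177/589 + 24) + 2060 = 15313/589 + 2060 = 1228653/589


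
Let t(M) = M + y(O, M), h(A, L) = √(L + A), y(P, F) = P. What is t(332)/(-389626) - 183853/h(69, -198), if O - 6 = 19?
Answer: -357/389626 + 183853*I*√129/129 ≈ -0.00091626 + 16187.0*I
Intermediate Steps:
O = 25 (O = 6 + 19 = 25)
h(A, L) = √(A + L)
t(M) = 25 + M (t(M) = M + 25 = 25 + M)
t(332)/(-389626) - 183853/h(69, -198) = (25 + 332)/(-389626) - 183853/√(69 - 198) = 357*(-1/389626) - 183853*(-I*√129/129) = -357/389626 - 183853*(-I*√129/129) = -357/389626 - (-183853)*I*√129/129 = -357/389626 + 183853*I*√129/129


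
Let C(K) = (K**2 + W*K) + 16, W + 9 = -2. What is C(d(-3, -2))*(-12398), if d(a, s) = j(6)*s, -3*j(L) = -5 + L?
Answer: -1016636/9 ≈ -1.1296e+5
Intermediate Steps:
j(L) = 5/3 - L/3 (j(L) = -(-5 + L)/3 = 5/3 - L/3)
W = -11 (W = -9 - 2 = -11)
d(a, s) = -s/3 (d(a, s) = (5/3 - 1/3*6)*s = (5/3 - 2)*s = -s/3)
C(K) = 16 + K**2 - 11*K (C(K) = (K**2 - 11*K) + 16 = 16 + K**2 - 11*K)
C(d(-3, -2))*(-12398) = (16 + (-1/3*(-2))**2 - (-11)*(-2)/3)*(-12398) = (16 + (2/3)**2 - 11*2/3)*(-12398) = (16 + 4/9 - 22/3)*(-12398) = (82/9)*(-12398) = -1016636/9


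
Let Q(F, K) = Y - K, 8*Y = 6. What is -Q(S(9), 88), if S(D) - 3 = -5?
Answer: 349/4 ≈ 87.250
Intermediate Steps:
Y = ¾ (Y = (⅛)*6 = ¾ ≈ 0.75000)
S(D) = -2 (S(D) = 3 - 5 = -2)
Q(F, K) = ¾ - K
-Q(S(9), 88) = -(¾ - 1*88) = -(¾ - 88) = -1*(-349/4) = 349/4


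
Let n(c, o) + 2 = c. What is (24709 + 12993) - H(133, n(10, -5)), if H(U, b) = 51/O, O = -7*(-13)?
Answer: 3430831/91 ≈ 37701.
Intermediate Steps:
O = 91
n(c, o) = -2 + c
H(U, b) = 51/91
(24709 + 12993) - H(133, n(10, -5)) = (24709 + 12993) - 1*51/91 = 37702 - 51/91 = 3430831/91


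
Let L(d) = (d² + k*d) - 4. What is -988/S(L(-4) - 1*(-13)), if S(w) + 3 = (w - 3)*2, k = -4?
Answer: -988/73 ≈ -13.534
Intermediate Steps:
L(d) = -4 + d² - 4*d (L(d) = (d² - 4*d) - 4 = -4 + d² - 4*d)
S(w) = -9 + 2*w (S(w) = -3 + (w - 3)*2 = -3 + (-3 + w)*2 = -3 + (-6 + 2*w) = -9 + 2*w)
-988/S(L(-4) - 1*(-13)) = -988/(-9 + 2*((-4 + (-4)² - 4*(-4)) - 1*(-13))) = -988/(-9 + 2*((-4 + 16 + 16) + 13)) = -988/(-9 + 2*(28 + 13)) = -988/(-9 + 2*41) = -988/(-9 + 82) = -988/73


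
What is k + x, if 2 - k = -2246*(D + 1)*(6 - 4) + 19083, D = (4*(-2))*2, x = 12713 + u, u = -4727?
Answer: -78475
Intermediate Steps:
x = 7986 (x = 12713 - 4727 = 7986)
D = -16 (D = -8*2 = -16)
k = -86461 (k = 2 - (-2246*(-16 + 1)*(6 - 4) + 19083) = 2 - (-(-33690)*2 + 19083) = 2 - (-2246*(-30) + 19083) = 2 - (67380 + 19083) = 2 - 1*86463 = 2 - 86463 = -86461)
k + x = -86461 + 7986 = -78475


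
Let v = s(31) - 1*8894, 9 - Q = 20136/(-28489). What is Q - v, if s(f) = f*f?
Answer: 226279774/28489 ≈ 7942.7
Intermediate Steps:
s(f) = f²
Q = 276537/28489 (Q = 9 - 20136/(-28489) = 9 - 20136*(-1)/28489 = 9 - 1*(-20136/28489) = 9 + 20136/28489 = 276537/28489 ≈ 9.7068)
v = -7933 (v = 31² - 1*8894 = 961 - 8894 = -7933)
Q - v = 276537/28489 - 1*(-7933) = 276537/28489 + 7933 = 226279774/28489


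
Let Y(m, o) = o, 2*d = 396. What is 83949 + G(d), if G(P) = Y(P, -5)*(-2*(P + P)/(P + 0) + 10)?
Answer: 83919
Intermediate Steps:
d = 198 (d = (½)*396 = 198)
G(P) = -30 (G(P) = -5*(-2*(P + P)/(P + 0) + 10) = -5*(-2*2*P/P + 10) = -5*(-2*2 + 10) = -5*(-4 + 10) = -5*6 = -30)
83949 + G(d) = 83949 - 30 = 83919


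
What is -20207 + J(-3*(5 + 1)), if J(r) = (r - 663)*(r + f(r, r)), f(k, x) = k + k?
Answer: 16567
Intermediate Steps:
f(k, x) = 2*k
J(r) = 3*r*(-663 + r) (J(r) = (r - 663)*(r + 2*r) = (-663 + r)*(3*r) = 3*r*(-663 + r))
-20207 + J(-3*(5 + 1)) = -20207 + 3*(-3*(5 + 1))*(-663 - 3*(5 + 1)) = -20207 + 3*(-3*6)*(-663 - 3*6) = -20207 + 3*(-18)*(-663 - 18) = -20207 + 3*(-18)*(-681) = -20207 + 36774 = 16567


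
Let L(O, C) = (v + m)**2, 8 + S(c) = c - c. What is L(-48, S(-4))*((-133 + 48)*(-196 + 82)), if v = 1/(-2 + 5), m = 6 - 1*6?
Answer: 3230/3 ≈ 1076.7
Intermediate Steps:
S(c) = -8 (S(c) = -8 + (c - c) = -8 + 0 = -8)
m = 0 (m = 6 - 6 = 0)
v = 1/3 ≈ 0.33333
L(O, C) = 1/9 (L(O, C) = (1/3 + 0)**2 = (1/3)**2 = 1/9)
L(-48, S(-4))*((-133 + 48)*(-196 + 82)) = ((-133 + 48)*(-196 + 82))/9 = (-85*(-114))/9 = (1/9)*9690 = 3230/3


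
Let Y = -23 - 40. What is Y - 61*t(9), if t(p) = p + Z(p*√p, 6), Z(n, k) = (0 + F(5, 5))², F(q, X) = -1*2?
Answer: -856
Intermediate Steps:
F(q, X) = -2
Y = -63
Z(n, k) = 4 (Z(n, k) = (0 - 2)² = (-2)² = 4)
t(p) = 4 + p (t(p) = p + 4 = 4 + p)
Y - 61*t(9) = -63 - 61*(4 + 9) = -63 - 61*13 = -63 - 793 = -856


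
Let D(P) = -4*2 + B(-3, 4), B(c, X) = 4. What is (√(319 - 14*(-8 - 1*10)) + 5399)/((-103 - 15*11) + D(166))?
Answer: -5399/272 - √571/272 ≈ -19.937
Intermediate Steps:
D(P) = -4 (D(P) = -4*2 + 4 = -8 + 4 = -4)
(√(319 - 14*(-8 - 1*10)) + 5399)/((-103 - 15*11) + D(166)) = (√(319 - 14*(-8 - 1*10)) + 5399)/((-103 - 15*11) - 4) = (√(319 - 14*(-8 - 10)) + 5399)/((-103 - 165) - 4) = (√(319 - 14*(-18)) + 5399)/(-268 - 4) = (√(319 + 252) + 5399)/(-272) = (√571 + 5399)*(-1/272) = (5399 + √571)*(-1/272) = -5399/272 - √571/272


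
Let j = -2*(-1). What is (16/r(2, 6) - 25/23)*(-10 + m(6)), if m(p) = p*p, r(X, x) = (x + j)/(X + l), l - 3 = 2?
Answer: 7722/23 ≈ 335.74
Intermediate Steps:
l = 5 (l = 3 + 2 = 5)
j = 2
r(X, x) = (2 + x)/(5 + X) (r(X, x) = (x + 2)/(X + 5) = (2 + x)/(5 + X))
m(p) = p**2
(16/r(2, 6) - 25/23)*(-10 + m(6)) = (16/(((2 + 6)/(5 + 2))) - 25/23)*(-10 + 6**2) = (16/((8/7)) - 25*1/23)*(-10 + 36) = (16/(((1/7)*8)) - 25/23)*26 = (16/(8/7) - 25/23)*26 = (16*(7/8) - 25/23)*26 = (14 - 25/23)*26 = (297/23)*26 = 7722/23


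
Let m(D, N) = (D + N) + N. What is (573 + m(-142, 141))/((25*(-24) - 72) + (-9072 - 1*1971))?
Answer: -713/11715 ≈ -0.060862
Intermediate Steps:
m(D, N) = D + 2*N
(573 + m(-142, 141))/((25*(-24) - 72) + (-9072 - 1*1971)) = (573 + (-142 + 2*141))/((25*(-24) - 72) + (-9072 - 1*1971)) = (573 + (-142 + 282))/((-600 - 72) + (-9072 - 1971)) = (573 + 140)/(-672 - 11043) = 713/(-11715) = 713*(-1/11715) = -713/11715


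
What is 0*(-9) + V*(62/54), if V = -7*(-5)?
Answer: 1085/27 ≈ 40.185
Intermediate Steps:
V = 35
0*(-9) + V*(62/54) = 0*(-9) + 35*(62/54) = 0 + 35*(62*(1/54)) = 0 + 35*(31/27) = 0 + 1085/27 = 1085/27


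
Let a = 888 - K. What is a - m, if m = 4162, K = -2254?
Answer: -1020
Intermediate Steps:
a = 3142 (a = 888 - 1*(-2254) = 888 + 2254 = 3142)
a - m = 3142 - 1*4162 = 3142 - 4162 = -1020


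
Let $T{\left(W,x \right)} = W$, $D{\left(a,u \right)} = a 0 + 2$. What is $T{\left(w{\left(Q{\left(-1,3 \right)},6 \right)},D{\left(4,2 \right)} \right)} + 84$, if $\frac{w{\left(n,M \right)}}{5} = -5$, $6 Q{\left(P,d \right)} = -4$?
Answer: $59$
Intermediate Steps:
$Q{\left(P,d \right)} = - \frac{2}{3}$ ($Q{\left(P,d \right)} = \frac{1}{6} \left(-4\right) = - \frac{2}{3}$)
$D{\left(a,u \right)} = 2$ ($D{\left(a,u \right)} = 0 + 2 = 2$)
$w{\left(n,M \right)} = -25$ ($w{\left(n,M \right)} = 5 \left(-5\right) = -25$)
$T{\left(w{\left(Q{\left(-1,3 \right)},6 \right)},D{\left(4,2 \right)} \right)} + 84 = -25 + 84 = 59$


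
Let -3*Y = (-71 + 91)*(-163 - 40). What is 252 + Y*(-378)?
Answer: -511308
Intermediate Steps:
Y = 4060/3 (Y = -(-71 + 91)*(-163 - 40)/3 = -20*(-203)/3 = -⅓*(-4060) = 4060/3 ≈ 1353.3)
252 + Y*(-378) = 252 + (4060/3)*(-378) = 252 - 511560 = -511308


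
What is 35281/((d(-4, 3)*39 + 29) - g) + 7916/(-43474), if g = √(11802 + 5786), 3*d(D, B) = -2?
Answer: -2370286973/382114723 - 70562*√4397/17579 ≈ -272.37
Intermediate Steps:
d(D, B) = -⅔ (d(D, B) = (⅓)*(-2) = -⅔)
g = 2*√4397 (g = √17588 = 2*√4397 ≈ 132.62)
35281/((d(-4, 3)*39 + 29) - g) + 7916/(-43474) = 35281/((-⅔*39 + 29) - 2*√4397) + 7916/(-43474) = 35281/((-26 + 29) - 2*√4397) + 7916*(-1/43474) = 35281/(3 - 2*√4397) - 3958/21737 = -3958/21737 + 35281/(3 - 2*√4397)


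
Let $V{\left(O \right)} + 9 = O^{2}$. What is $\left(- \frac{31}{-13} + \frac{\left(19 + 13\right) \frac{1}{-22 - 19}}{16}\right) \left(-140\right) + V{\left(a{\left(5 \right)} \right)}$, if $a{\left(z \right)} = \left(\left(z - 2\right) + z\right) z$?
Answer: $\frac{673703}{533} \approx 1264.0$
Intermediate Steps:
$a{\left(z \right)} = z \left(-2 + 2 z\right)$ ($a{\left(z \right)} = \left(\left(z - 2\right) + z\right) z = \left(\left(-2 + z\right) + z\right) z = \left(-2 + 2 z\right) z = z \left(-2 + 2 z\right)$)
$V{\left(O \right)} = -9 + O^{2}$
$\left(- \frac{31}{-13} + \frac{\left(19 + 13\right) \frac{1}{-22 - 19}}{16}\right) \left(-140\right) + V{\left(a{\left(5 \right)} \right)} = \left(- \frac{31}{-13} + \frac{\left(19 + 13\right) \frac{1}{-22 - 19}}{16}\right) \left(-140\right) - \left(9 - \left(2 \cdot 5 \left(-1 + 5\right)\right)^{2}\right) = \left(\left(-31\right) \left(- \frac{1}{13}\right) + \frac{32}{-41} \cdot \frac{1}{16}\right) \left(-140\right) - \left(9 - \left(2 \cdot 5 \cdot 4\right)^{2}\right) = \left(\frac{31}{13} + 32 \left(- \frac{1}{41}\right) \frac{1}{16}\right) \left(-140\right) - \left(9 - 40^{2}\right) = \left(\frac{31}{13} - \frac{2}{41}\right) \left(-140\right) + \left(-9 + 1600\right) = \left(\frac{31}{13} - \frac{2}{41}\right) \left(-140\right) + 1591 = \frac{1245}{533} \left(-140\right) + 1591 = - \frac{174300}{533} + 1591 = \frac{673703}{533}$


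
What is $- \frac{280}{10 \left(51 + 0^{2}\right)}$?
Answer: $- \frac{28}{51} \approx -0.54902$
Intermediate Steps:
$- \frac{280}{10 \left(51 + 0^{2}\right)} = - \frac{280}{10 \left(51 + 0\right)} = - \frac{280}{10 \cdot 51} = - \frac{280}{510} = \left(-280\right) \frac{1}{510} = - \frac{28}{51}$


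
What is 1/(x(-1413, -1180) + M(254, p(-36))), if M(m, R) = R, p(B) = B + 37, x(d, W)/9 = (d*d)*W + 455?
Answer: -1/21203558684 ≈ -4.7162e-11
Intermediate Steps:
x(d, W) = 4095 + 9*W*d² (x(d, W) = 9*((d*d)*W + 455) = 9*(d²*W + 455) = 9*(W*d² + 455) = 9*(455 + W*d²) = 4095 + 9*W*d²)
p(B) = 37 + B
1/(x(-1413, -1180) + M(254, p(-36))) = 1/((4095 + 9*(-1180)*(-1413)²) + (37 - 36)) = 1/((4095 + 9*(-1180)*1996569) + 1) = 1/((4095 - 21203562780) + 1) = 1/(-21203558685 + 1) = 1/(-21203558684) = -1/21203558684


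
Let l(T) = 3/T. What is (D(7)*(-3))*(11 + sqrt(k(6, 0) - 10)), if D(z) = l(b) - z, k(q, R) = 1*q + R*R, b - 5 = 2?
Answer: 1518/7 + 276*I/7 ≈ 216.86 + 39.429*I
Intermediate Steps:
b = 7 (b = 5 + 2 = 7)
k(q, R) = q + R**2
D(z) = 3/7 - z
(D(7)*(-3))*(11 + sqrt(k(6, 0) - 10)) = ((3/7 - 1*7)*(-3))*(11 + sqrt((6 + 0**2) - 10)) = ((3/7 - 7)*(-3))*(11 + sqrt((6 + 0) - 10)) = (-46/7*(-3))*(11 + sqrt(6 - 10)) = 138*(11 + sqrt(-4))/7 = 138*(11 + 2*I)/7 = 1518/7 + 276*I/7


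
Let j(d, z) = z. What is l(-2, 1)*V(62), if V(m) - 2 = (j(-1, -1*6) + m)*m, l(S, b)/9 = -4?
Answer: -125064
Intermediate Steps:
l(S, b) = -36 (l(S, b) = 9*(-4) = -36)
V(m) = 2 + m*(-6 + m) (V(m) = 2 + (-1*6 + m)*m = 2 + (-6 + m)*m = 2 + m*(-6 + m))
l(-2, 1)*V(62) = -36*(2 + 62² - 6*62) = -36*(2 + 3844 - 372) = -36*3474 = -125064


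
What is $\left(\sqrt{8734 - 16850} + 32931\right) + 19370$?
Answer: $52301 + 2 i \sqrt{2029} \approx 52301.0 + 90.089 i$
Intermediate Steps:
$\left(\sqrt{8734 - 16850} + 32931\right) + 19370 = \left(\sqrt{-8116} + 32931\right) + 19370 = \left(2 i \sqrt{2029} + 32931\right) + 19370 = \left(32931 + 2 i \sqrt{2029}\right) + 19370 = 52301 + 2 i \sqrt{2029}$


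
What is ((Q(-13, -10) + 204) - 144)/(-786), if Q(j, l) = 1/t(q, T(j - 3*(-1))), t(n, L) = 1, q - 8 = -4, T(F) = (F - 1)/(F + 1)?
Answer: -61/786 ≈ -0.077608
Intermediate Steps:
T(F) = (-1 + F)/(1 + F)
q = 4 (q = 8 - 4 = 4)
Q(j, l) = 1 (Q(j, l) = 1/1 = 1)
((Q(-13, -10) + 204) - 144)/(-786) = ((1 + 204) - 144)/(-786) = (205 - 144)*(-1/786) = 61*(-1/786) = -61/786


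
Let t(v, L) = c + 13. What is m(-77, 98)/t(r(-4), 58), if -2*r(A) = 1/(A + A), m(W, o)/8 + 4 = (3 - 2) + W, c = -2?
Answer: -640/11 ≈ -58.182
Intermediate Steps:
m(W, o) = -24 + 8*W (m(W, o) = -32 + 8*((3 - 2) + W) = -32 + 8*(1 + W) = -32 + (8 + 8*W) = -24 + 8*W)
r(A) = -1/(4*A) (r(A) = -1/(2*(A + A)) = -1/(2*A)/2 = -1/(4*A))
t(v, L) = 11 (t(v, L) = -2 + 13 = 11)
m(-77, 98)/t(r(-4), 58) = (-24 + 8*(-77))/11 = (-24 - 616)*(1/11) = -640*1/11 = -640/11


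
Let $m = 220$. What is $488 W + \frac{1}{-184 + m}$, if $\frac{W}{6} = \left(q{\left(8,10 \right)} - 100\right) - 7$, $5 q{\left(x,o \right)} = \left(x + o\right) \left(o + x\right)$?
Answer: $- \frac{22241083}{180} \approx -1.2356 \cdot 10^{5}$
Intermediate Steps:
$q{\left(x,o \right)} = \frac{\left(o + x\right)^{2}}{5}$ ($q{\left(x,o \right)} = \frac{\left(x + o\right) \left(o + x\right)}{5} = \frac{\left(o + x\right) \left(o + x\right)}{5} = \frac{\left(o + x\right)^{2}}{5}$)
$W = - \frac{1266}{5}$ ($W = 6 \left(\left(\frac{\left(10 + 8\right)^{2}}{5} - 100\right) - 7\right) = 6 \left(\left(\frac{18^{2}}{5} - 100\right) - 7\right) = 6 \left(\left(\frac{1}{5} \cdot 324 - 100\right) - 7\right) = 6 \left(\left(\frac{324}{5} - 100\right) - 7\right) = 6 \left(- \frac{176}{5} - 7\right) = 6 \left(- \frac{211}{5}\right) = - \frac{1266}{5} \approx -253.2$)
$488 W + \frac{1}{-184 + m} = 488 \left(- \frac{1266}{5}\right) + \frac{1}{-184 + 220} = - \frac{617808}{5} + \frac{1}{36} = - \frac{22241083}{180}$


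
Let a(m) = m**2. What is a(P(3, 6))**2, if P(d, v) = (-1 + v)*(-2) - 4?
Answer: 38416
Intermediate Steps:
P(d, v) = -2 - 2*v (P(d, v) = (2 - 2*v) - 4 = -2 - 2*v)
a(P(3, 6))**2 = ((-2 - 2*6)**2)**2 = ((-2 - 12)**2)**2 = ((-14)**2)**2 = 196**2 = 38416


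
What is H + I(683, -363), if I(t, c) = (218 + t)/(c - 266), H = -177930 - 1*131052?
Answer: -11432387/37 ≈ -3.0898e+5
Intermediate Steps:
H = -308982 (H = -177930 - 131052 = -308982)
I(t, c) = (218 + t)/(-266 + c)
H + I(683, -363) = -308982 + (218 + 683)/(-266 - 363) = -308982 + 901/(-629) = -308982 - 1/629*901 = -308982 - 53/37 = -11432387/37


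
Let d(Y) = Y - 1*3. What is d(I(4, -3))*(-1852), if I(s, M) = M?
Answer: 11112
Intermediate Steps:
d(Y) = -3 + Y (d(Y) = Y - 3 = -3 + Y)
d(I(4, -3))*(-1852) = (-3 - 3)*(-1852) = -6*(-1852) = 11112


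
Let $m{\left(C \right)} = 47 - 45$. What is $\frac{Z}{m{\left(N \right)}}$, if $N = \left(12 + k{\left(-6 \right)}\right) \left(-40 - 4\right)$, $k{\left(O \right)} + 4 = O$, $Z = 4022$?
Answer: $2011$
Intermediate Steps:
$k{\left(O \right)} = -4 + O$
$N = -88$ ($N = \left(12 - 10\right) \left(-40 - 4\right) = \left(12 - 10\right) \left(-44\right) = 2 \left(-44\right) = -88$)
$m{\left(C \right)} = 2$
$\frac{Z}{m{\left(N \right)}} = \frac{4022}{2} = 4022 \cdot \frac{1}{2} = 2011$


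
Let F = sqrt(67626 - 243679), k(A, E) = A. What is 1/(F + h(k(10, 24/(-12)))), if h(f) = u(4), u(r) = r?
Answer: 4/176069 - I*sqrt(176053)/176069 ≈ 2.2718e-5 - 0.0023831*I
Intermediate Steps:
h(f) = 4
F = I*sqrt(176053) (F = sqrt(-176053) = I*sqrt(176053) ≈ 419.59*I)
1/(F + h(k(10, 24/(-12)))) = 1/(I*sqrt(176053) + 4) = 1/(4 + I*sqrt(176053))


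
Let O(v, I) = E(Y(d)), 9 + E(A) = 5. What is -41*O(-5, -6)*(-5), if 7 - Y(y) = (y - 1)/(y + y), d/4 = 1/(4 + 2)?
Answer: -820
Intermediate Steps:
d = ⅔ (d = 4/(4 + 2) = 4/6 = 4*(⅙) = ⅔ ≈ 0.66667)
Y(y) = 7 - (-1 + y)/(2*y) (Y(y) = 7 - (y - 1)/(y + y) = 7 - (-1 + y)/(2*y))
E(A) = -4 (E(A) = -9 + 5 = -4)
O(v, I) = -4
-41*O(-5, -6)*(-5) = -41*(-4)*(-5) = 164*(-5) = -820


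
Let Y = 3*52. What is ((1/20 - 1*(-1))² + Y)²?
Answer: 3948991281/160000 ≈ 24681.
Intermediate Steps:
Y = 156
((1/20 - 1*(-1))² + Y)² = ((1/20 - 1*(-1))² + 156)² = ((1/20 + 1)² + 156)² = ((21/20)² + 156)² = (441/400 + 156)² = (62841/400)² = 3948991281/160000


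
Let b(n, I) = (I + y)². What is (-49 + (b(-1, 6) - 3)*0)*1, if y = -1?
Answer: -49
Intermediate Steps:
b(n, I) = (-1 + I)² (b(n, I) = (I - 1)² = (-1 + I)²)
(-49 + (b(-1, 6) - 3)*0)*1 = (-49 + ((-1 + 6)² - 3)*0)*1 = (-49 + (5² - 3)*0)*1 = (-49 + (25 - 3)*0)*1 = (-49 + 22*0)*1 = (-49 + 0)*1 = -49*1 = -49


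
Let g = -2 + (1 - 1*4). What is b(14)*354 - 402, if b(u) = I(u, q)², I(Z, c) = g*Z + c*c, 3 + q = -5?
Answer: 12342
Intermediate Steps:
g = -5 (g = -2 + (1 - 4) = -2 - 3 = -5)
q = -8 (q = -3 - 5 = -8)
I(Z, c) = c² - 5*Z (I(Z, c) = -5*Z + c*c = -5*Z + c² = c² - 5*Z)
b(u) = (64 - 5*u)² (b(u) = ((-8)² - 5*u)² = (64 - 5*u)²)
b(14)*354 - 402 = (64 - 5*14)²*354 - 402 = (64 - 70)²*354 - 402 = (-6)²*354 - 402 = 36*354 - 402 = 12744 - 402 = 12342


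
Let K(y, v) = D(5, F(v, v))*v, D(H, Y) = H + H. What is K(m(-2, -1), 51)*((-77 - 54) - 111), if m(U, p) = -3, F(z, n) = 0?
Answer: -123420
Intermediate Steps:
D(H, Y) = 2*H
K(y, v) = 10*v (K(y, v) = (2*5)*v = 10*v)
K(m(-2, -1), 51)*((-77 - 54) - 111) = (10*51)*((-77 - 54) - 111) = 510*(-131 - 111) = 510*(-242) = -123420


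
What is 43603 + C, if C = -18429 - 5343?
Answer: 19831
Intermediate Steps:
C = -23772
43603 + C = 43603 - 23772 = 19831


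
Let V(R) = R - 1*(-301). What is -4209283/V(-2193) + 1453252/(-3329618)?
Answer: 7006277445555/3149818628 ≈ 2224.3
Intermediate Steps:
V(R) = 301 + R (V(R) = R + 301 = 301 + R)
-4209283/V(-2193) + 1453252/(-3329618) = -4209283/(301 - 2193) + 1453252/(-3329618) = -4209283/(-1892) + 1453252*(-1/3329618) = -4209283*(-1/1892) - 726626/1664809 = 4209283/1892 - 726626/1664809 = 7006277445555/3149818628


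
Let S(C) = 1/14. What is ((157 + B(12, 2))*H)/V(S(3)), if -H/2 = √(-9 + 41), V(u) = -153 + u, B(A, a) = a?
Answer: 17808*√2/2141 ≈ 11.763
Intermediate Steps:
S(C) = 1/14
H = -8*√2 (H = -2*√(-9 + 41) = -8*√2 ≈ -11.314)
((157 + B(12, 2))*H)/V(S(3)) = ((157 + 2)*(-8*√2))/(-153 + 1/14) = (159*(-8*√2))/(-2141/14) = -1272*√2*(-14/2141) = 17808*√2/2141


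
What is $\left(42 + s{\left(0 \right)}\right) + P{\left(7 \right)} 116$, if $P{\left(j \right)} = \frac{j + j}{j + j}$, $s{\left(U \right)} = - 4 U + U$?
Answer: $158$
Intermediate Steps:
$s{\left(U \right)} = - 3 U$
$P{\left(j \right)} = 1$ ($P{\left(j \right)} = \frac{2 j}{2 j} = 2 j \frac{1}{2 j} = 1$)
$\left(42 + s{\left(0 \right)}\right) + P{\left(7 \right)} 116 = \left(42 - 0\right) + 1 \cdot 116 = \left(42 + 0\right) + 116 = 42 + 116 = 158$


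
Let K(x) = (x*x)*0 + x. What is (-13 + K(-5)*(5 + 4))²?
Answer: 3364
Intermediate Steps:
K(x) = x (K(x) = x²*0 + x = 0 + x = x)
(-13 + K(-5)*(5 + 4))² = (-13 - 5*(5 + 4))² = (-13 - 5*9)² = (-13 - 45)² = (-58)² = 3364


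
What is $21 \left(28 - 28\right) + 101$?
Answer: $101$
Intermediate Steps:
$21 \left(28 - 28\right) + 101 = 21 \cdot 0 + 101 = 0 + 101 = 101$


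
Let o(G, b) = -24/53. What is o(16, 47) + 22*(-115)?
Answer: -134114/53 ≈ -2530.5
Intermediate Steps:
o(G, b) = -24/53 (o(G, b) = -24*1/53 = -24/53)
o(16, 47) + 22*(-115) = -24/53 + 22*(-115) = -24/53 - 2530 = -134114/53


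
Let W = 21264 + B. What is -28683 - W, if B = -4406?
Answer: -45541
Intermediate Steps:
W = 16858 (W = 21264 - 4406 = 16858)
-28683 - W = -28683 - 1*16858 = -28683 - 16858 = -45541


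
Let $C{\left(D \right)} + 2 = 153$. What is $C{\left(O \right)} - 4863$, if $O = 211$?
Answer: $-4712$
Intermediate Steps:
$C{\left(D \right)} = 151$ ($C{\left(D \right)} = -2 + 153 = 151$)
$C{\left(O \right)} - 4863 = 151 - 4863 = -4712$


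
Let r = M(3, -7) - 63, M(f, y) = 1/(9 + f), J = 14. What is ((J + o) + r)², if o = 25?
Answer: 82369/144 ≈ 572.01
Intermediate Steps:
r = -755/12 (r = 1/(9 + 3) - 63 = 1/12 - 63 = -755/12 ≈ -62.917)
((J + o) + r)² = ((14 + 25) - 755/12)² = (39 - 755/12)² = (-287/12)² = 82369/144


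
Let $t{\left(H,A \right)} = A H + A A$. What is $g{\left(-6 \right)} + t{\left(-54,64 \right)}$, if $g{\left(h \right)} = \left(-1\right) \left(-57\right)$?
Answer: $697$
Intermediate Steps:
$g{\left(h \right)} = 57$
$t{\left(H,A \right)} = A^{2} + A H$ ($t{\left(H,A \right)} = A H + A^{2} = A^{2} + A H$)
$g{\left(-6 \right)} + t{\left(-54,64 \right)} = 57 + 64 \left(64 - 54\right) = 57 + 64 \cdot 10 = 57 + 640 = 697$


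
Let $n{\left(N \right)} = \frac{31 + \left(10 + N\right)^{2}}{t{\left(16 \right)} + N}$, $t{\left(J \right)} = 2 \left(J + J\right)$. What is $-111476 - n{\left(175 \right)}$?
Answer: $- \frac{26677020}{239} \approx -1.1162 \cdot 10^{5}$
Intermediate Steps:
$t{\left(J \right)} = 4 J$ ($t{\left(J \right)} = 2 \cdot 2 J = 4 J$)
$n{\left(N \right)} = \frac{31 + \left(10 + N\right)^{2}}{64 + N}$ ($n{\left(N \right)} = \frac{31 + \left(10 + N\right)^{2}}{4 \cdot 16 + N} = \frac{31 + \left(10 + N\right)^{2}}{64 + N}$)
$-111476 - n{\left(175 \right)} = -111476 - \frac{31 + \left(10 + 175\right)^{2}}{64 + 175} = -111476 - \frac{31 + 185^{2}}{239} = -111476 - \frac{31 + 34225}{239} = -111476 - \frac{1}{239} \cdot 34256 = -111476 - \frac{34256}{239} = - \frac{26677020}{239}$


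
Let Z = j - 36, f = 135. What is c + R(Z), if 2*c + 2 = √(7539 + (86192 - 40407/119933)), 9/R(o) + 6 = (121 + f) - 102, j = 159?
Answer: -139/148 + 4*√21065855939777/119933 ≈ 152.14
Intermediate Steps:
Z = 123 (Z = 159 - 36 = 123)
R(o) = 9/148 (R(o) = 9/(-6 + ((121 + 135) - 102)) = 9/(-6 + (256 - 102)) = 9/(-6 + 154) = 9/148)
c = -1 + 4*√21065855939777/119933 (c = -1 + √(7539 + (86192 - 40407/119933))/2 = -1 + √(7539 + 10337224729/119933)/2 = -1 + √(11241399616/119933)/2 = -1 + (8*√21065855939777/119933)/2 = -1 + 4*√21065855939777/119933 ≈ 152.08)
c + R(Z) = (-1 + 4*√21065855939777/119933) + 9/148 = -139/148 + 4*√21065855939777/119933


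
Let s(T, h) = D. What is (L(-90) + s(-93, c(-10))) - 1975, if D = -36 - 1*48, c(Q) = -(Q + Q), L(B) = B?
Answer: -2149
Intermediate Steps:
c(Q) = -2*Q
D = -84 (D = -36 - 48 = -84)
s(T, h) = -84
(L(-90) + s(-93, c(-10))) - 1975 = (-90 - 84) - 1975 = -174 - 1975 = -2149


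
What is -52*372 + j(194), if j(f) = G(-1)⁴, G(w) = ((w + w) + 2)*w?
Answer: -19344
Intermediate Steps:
G(w) = w*(2 + 2*w) (G(w) = (2*w + 2)*w = (2 + 2*w)*w = w*(2 + 2*w))
j(f) = 0 (j(f) = (2*(-1)*(1 - 1))⁴ = (2*(-1)*0)⁴ = 0⁴ = 0)
-52*372 + j(194) = -52*372 + 0 = -19344 + 0 = -19344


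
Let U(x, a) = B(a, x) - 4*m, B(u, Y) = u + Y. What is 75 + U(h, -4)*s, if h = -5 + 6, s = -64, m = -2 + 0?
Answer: -245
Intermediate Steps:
m = -2
B(u, Y) = Y + u
h = 1
U(x, a) = 8 + a + x (U(x, a) = (x + a) - 4*(-2) = (a + x) + 8 = 8 + a + x)
75 + U(h, -4)*s = 75 + (8 - 4 + 1)*(-64) = 75 + 5*(-64) = 75 - 320 = -245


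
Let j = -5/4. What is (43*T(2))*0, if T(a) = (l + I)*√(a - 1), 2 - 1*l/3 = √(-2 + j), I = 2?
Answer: 0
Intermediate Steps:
j = -5/4 (j = -5*¼ = -5/4 ≈ -1.2500)
l = 6 - 3*I*√13/2 (l = 6 - 3*√(-2 - 5/4) = 6 - 3*I*√13/2 ≈ 6.0 - 5.4083*I)
T(a) = √(-1 + a)*(8 - 3*I*√13/2) (T(a) = ((6 - 3*I*√13/2) + 2)*√(a - 1) = (8 - 3*I*√13/2)*√(-1 + a) = √(-1 + a)*(8 - 3*I*√13/2))
(43*T(2))*0 = (43*(√(-1 + 2)*(16 - 3*I*√13)/2))*0 = (43*(√1*(16 - 3*I*√13)/2))*0 = (43*((½)*1*(16 - 3*I*√13)))*0 = (43*(8 - 3*I*√13/2))*0 = (344 - 129*I*√13/2)*0 = 0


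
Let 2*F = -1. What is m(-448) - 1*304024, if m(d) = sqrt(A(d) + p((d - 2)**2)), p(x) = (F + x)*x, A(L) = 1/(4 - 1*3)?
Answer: -304024 + sqrt(41006148751) ≈ -1.0152e+5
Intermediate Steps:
F = -1/2 (F = (1/2)*(-1) = -1/2 ≈ -0.50000)
A(L) = 1 (A(L) = 1/(4 - 3) = 1/1 = 1)
p(x) = x*(-1/2 + x) (p(x) = (-1/2 + x)*x = x*(-1/2 + x))
m(d) = sqrt(1 + (-2 + d)**2*(-1/2 + (-2 + d)**2)) (m(d) = sqrt(1 + (d - 2)**2*(-1/2 + (d - 2)**2)) = sqrt(1 + (-2 + d)**2*(-1/2 + (-2 + d)**2)))
m(-448) - 1*304024 = sqrt(2)*sqrt(2 - (-2 - 448)**2 + 2*(-2 - 448)**4)/2 - 1*304024 = sqrt(2)*sqrt(2 - 1*(-450)**2 + 2*(-450)**4)/2 - 304024 = sqrt(2)*sqrt(2 - 1*202500 + 2*41006250000)/2 - 304024 = sqrt(2)*sqrt(2 - 202500 + 82012500000)/2 - 304024 = sqrt(2)*sqrt(82012297502)/2 - 304024 = sqrt(41006148751) - 304024 = -304024 + sqrt(41006148751)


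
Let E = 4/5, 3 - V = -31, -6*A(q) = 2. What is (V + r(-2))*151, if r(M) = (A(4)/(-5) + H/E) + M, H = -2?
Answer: 133937/30 ≈ 4464.6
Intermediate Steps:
A(q) = -⅓ (A(q) = -⅙*2 = -⅓)
V = 34 (V = 3 - 1*(-31) = 3 + 31 = 34)
E = ⅘ (E = 4*(⅕) = ⅘ ≈ 0.80000)
r(M) = -73/30 + M (r(M) = (-⅓/(-5) - 2/⅘) + M = (-⅓*(-⅕) - 2*5/4) + M = (1/15 - 5/2) + M = -73/30 + M)
(V + r(-2))*151 = (34 + (-73/30 - 2))*151 = (34 - 133/30)*151 = (887/30)*151 = 133937/30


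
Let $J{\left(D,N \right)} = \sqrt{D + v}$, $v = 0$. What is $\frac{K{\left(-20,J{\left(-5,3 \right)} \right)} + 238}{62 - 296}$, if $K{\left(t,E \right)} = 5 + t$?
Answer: $- \frac{223}{234} \approx -0.95299$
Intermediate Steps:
$J{\left(D,N \right)} = \sqrt{D}$ ($J{\left(D,N \right)} = \sqrt{D + 0} = \sqrt{D}$)
$\frac{K{\left(-20,J{\left(-5,3 \right)} \right)} + 238}{62 - 296} = \frac{\left(5 - 20\right) + 238}{62 - 296} = \frac{-15 + 238}{-234} = 223 \left(- \frac{1}{234}\right) = - \frac{223}{234}$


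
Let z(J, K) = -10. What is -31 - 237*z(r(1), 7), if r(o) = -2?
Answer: 2339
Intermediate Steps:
-31 - 237*z(r(1), 7) = -31 - 237*(-10) = -31 + 2370 = 2339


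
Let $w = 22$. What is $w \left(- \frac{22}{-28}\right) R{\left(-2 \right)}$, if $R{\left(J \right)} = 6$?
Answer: $\frac{726}{7} \approx 103.71$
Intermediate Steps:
$w \left(- \frac{22}{-28}\right) R{\left(-2 \right)} = 22 \left(- \frac{22}{-28}\right) 6 = 22 \left(\left(-22\right) \left(- \frac{1}{28}\right)\right) 6 = 22 \cdot \frac{11}{14} \cdot 6 = \frac{121}{7} \cdot 6 = \frac{726}{7}$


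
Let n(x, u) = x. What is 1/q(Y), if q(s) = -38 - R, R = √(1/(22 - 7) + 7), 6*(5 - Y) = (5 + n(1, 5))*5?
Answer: -285/10777 + √1590/21554 ≈ -0.024595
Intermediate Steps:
Y = 0 (Y = 5 - (5 + 1)*5/6 = 5 - 5 = 0)
R = √1590/15 (R = √(1/15 + 7) = √(106/15) = √1590/15 ≈ 2.6583)
q(s) = -38 - √1590/15
1/q(Y) = 1/(-38 - √1590/15)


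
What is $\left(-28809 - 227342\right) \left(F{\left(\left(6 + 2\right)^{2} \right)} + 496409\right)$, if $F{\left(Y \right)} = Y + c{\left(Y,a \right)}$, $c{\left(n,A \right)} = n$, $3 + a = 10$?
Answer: $-127188449087$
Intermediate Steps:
$a = 7$ ($a = -3 + 10 = 7$)
$F{\left(Y \right)} = 2 Y$ ($F{\left(Y \right)} = Y + Y = 2 Y$)
$\left(-28809 - 227342\right) \left(F{\left(\left(6 + 2\right)^{2} \right)} + 496409\right) = \left(-28809 - 227342\right) \left(2 \left(6 + 2\right)^{2} + 496409\right) = - 256151 \left(2 \cdot 8^{2} + 496409\right) = - 256151 \left(2 \cdot 64 + 496409\right) = - 256151 \left(128 + 496409\right) = \left(-256151\right) 496537 = -127188449087$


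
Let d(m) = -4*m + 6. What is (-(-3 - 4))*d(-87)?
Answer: 2478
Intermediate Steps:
d(m) = 6 - 4*m
(-(-3 - 4))*d(-87) = (-(-3 - 4))*(6 - 4*(-87)) = (-1*(-7))*(6 + 348) = 7*354 = 2478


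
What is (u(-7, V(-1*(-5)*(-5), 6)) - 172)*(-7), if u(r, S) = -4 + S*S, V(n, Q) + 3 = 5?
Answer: 1204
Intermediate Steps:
V(n, Q) = 2 (V(n, Q) = -3 + 5 = 2)
u(r, S) = -4 + S²
(u(-7, V(-1*(-5)*(-5), 6)) - 172)*(-7) = ((-4 + 2²) - 172)*(-7) = ((-4 + 4) - 172)*(-7) = (0 - 172)*(-7) = -172*(-7) = 1204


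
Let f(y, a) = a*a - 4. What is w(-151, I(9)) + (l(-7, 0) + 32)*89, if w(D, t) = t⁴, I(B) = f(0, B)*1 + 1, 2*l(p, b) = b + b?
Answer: 37017904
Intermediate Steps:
l(p, b) = b (l(p, b) = (b + b)/2 = (2*b)/2 = b)
f(y, a) = -4 + a² (f(y, a) = a² - 4 = -4 + a²)
I(B) = -3 + B² (I(B) = (-4 + B²)*1 + 1 = (-4 + B²) + 1 = -3 + B²)
w(-151, I(9)) + (l(-7, 0) + 32)*89 = (-3 + 9²)⁴ + (0 + 32)*89 = (-3 + 81)⁴ + 32*89 = 78⁴ + 2848 = 37015056 + 2848 = 37017904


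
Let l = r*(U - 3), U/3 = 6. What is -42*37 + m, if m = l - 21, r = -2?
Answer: -1605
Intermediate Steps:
U = 18 (U = 3*6 = 18)
l = -30 (l = -2*(18 - 3) = -2*15 = -30)
m = -51 (m = -30 - 21 = -51)
-42*37 + m = -42*37 - 51 = -1554 - 51 = -1605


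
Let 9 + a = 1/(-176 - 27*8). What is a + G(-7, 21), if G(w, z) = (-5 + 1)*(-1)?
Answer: -1961/392 ≈ -5.0025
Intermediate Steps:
G(w, z) = 4 (G(w, z) = -4*(-1) = 4)
a = -3529/392 (a = -9 + 1/(-176 - 27*8) = -9 + 1/(-176 - 216) = -9 + 1/(-392) = -9 - 1/392 = -3529/392 ≈ -9.0025)
a + G(-7, 21) = -3529/392 + 4 = -1961/392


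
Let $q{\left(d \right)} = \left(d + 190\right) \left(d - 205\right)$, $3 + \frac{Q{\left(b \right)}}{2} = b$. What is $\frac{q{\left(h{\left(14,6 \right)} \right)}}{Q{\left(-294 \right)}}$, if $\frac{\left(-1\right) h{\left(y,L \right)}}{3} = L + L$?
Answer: $\frac{1687}{27} \approx 62.482$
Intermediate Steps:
$Q{\left(b \right)} = -6 + 2 b$
$h{\left(y,L \right)} = - 6 L$ ($h{\left(y,L \right)} = - 3 \left(L + L\right) = - 3 \cdot 2 L = - 6 L$)
$q{\left(d \right)} = \left(-205 + d\right) \left(190 + d\right)$ ($q{\left(d \right)} = \left(190 + d\right) \left(-205 + d\right) = \left(-205 + d\right) \left(190 + d\right)$)
$\frac{q{\left(h{\left(14,6 \right)} \right)}}{Q{\left(-294 \right)}} = \frac{-38950 + \left(\left(-6\right) 6\right)^{2} - 15 \left(\left(-6\right) 6\right)}{-6 + 2 \left(-294\right)} = \frac{-38950 + \left(-36\right)^{2} - -540}{-6 - 588} = \frac{-38950 + 1296 + 540}{-594} = \left(-37114\right) \left(- \frac{1}{594}\right) = \frac{1687}{27}$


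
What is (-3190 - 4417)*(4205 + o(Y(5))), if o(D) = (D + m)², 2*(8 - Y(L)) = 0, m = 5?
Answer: -33273018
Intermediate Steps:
Y(L) = 8 (Y(L) = 8 - ½*0 = 8 + 0 = 8)
o(D) = (5 + D)² (o(D) = (D + 5)² = (5 + D)²)
(-3190 - 4417)*(4205 + o(Y(5))) = (-3190 - 4417)*(4205 + (5 + 8)²) = -7607*(4205 + 13²) = -7607*(4205 + 169) = -7607*4374 = -33273018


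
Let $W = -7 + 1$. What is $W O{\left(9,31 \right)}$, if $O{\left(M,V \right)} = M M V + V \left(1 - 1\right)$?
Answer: $-15066$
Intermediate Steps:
$W = -6$
$O{\left(M,V \right)} = V M^{2}$ ($O{\left(M,V \right)} = M^{2} V + V 0 = V M^{2} + 0 = V M^{2}$)
$W O{\left(9,31 \right)} = - 6 \cdot 31 \cdot 9^{2} = - 6 \cdot 31 \cdot 81 = \left(-6\right) 2511 = -15066$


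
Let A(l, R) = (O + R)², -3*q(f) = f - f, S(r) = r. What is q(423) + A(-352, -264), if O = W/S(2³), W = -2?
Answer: 1117249/16 ≈ 69828.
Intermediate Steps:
O = -¼ (O = -2/(2³) = -2/8 = -2*⅛ = -¼ ≈ -0.25000)
q(f) = 0 (q(f) = -(f - f)/3 = -⅓*0 = 0)
A(l, R) = (-¼ + R)²
q(423) + A(-352, -264) = 0 + (-1 + 4*(-264))²/16 = 0 + (-1 - 1056)²/16 = 0 + (1/16)*(-1057)² = 0 + (1/16)*1117249 = 0 + 1117249/16 = 1117249/16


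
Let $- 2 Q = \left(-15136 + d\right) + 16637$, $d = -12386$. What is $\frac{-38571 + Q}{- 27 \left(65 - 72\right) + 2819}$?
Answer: $- \frac{66257}{6016} \approx -11.013$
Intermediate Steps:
$Q = \frac{10885}{2}$ ($Q = - \frac{\left(-15136 - 12386\right) + 16637}{2} = - \frac{-27522 + 16637}{2} = \left(- \frac{1}{2}\right) \left(-10885\right) = \frac{10885}{2} \approx 5442.5$)
$\frac{-38571 + Q}{- 27 \left(65 - 72\right) + 2819} = \frac{-38571 + \frac{10885}{2}}{- 27 \left(65 - 72\right) + 2819} = - \frac{66257}{2 \left(\left(-27\right) \left(-7\right) + 2819\right)} = - \frac{66257}{2 \left(189 + 2819\right)} = - \frac{66257}{2 \cdot 3008} = \left(- \frac{66257}{2}\right) \frac{1}{3008} = - \frac{66257}{6016}$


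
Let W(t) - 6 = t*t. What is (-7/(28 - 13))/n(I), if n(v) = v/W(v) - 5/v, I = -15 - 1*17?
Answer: -23072/6189 ≈ -3.7279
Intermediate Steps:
I = -32 (I = -15 - 17 = -32)
W(t) = 6 + t² (W(t) = 6 + t*t = 6 + t²)
n(v) = -5/v + v/(6 + v²) (n(v) = v/(6 + v²) - 5/v = -5/v + v/(6 + v²))
(-7/(28 - 13))/n(I) = (-7/(28 - 13))/((2*(-15 - 2*(-32)²)/(-32*(6 + (-32)²)))) = (-7/15)/((2*(-1/32)*(-15 - 2*1024)/(6 + 1024))) = ((1/15)*(-7))/((2*(-1/32)*(-15 - 2048)/1030)) = -7/15/(2*(-1/32)*(1/1030)*(-2063)) = -7/15/(2063/16480) = (16480/2063)*(-7/15) = -23072/6189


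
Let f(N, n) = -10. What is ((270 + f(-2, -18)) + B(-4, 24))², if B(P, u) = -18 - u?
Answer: 47524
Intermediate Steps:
((270 + f(-2, -18)) + B(-4, 24))² = ((270 - 10) + (-18 - 1*24))² = (260 + (-18 - 24))² = (260 - 42)² = 218² = 47524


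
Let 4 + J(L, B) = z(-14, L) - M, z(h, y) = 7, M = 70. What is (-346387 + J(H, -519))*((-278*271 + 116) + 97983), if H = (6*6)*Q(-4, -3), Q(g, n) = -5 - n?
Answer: -7885639494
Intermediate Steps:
H = -72 (H = (6*6)*(-5 - 1*(-3)) = 36*(-5 + 3) = 36*(-2) = -72)
J(L, B) = -67 (J(L, B) = -4 + (7 - 1*70) = -4 + (7 - 70) = -4 - 63 = -67)
(-346387 + J(H, -519))*((-278*271 + 116) + 97983) = (-346387 - 67)*((-278*271 + 116) + 97983) = -346454*((-75338 + 116) + 97983) = -346454*(-75222 + 97983) = -346454*22761 = -7885639494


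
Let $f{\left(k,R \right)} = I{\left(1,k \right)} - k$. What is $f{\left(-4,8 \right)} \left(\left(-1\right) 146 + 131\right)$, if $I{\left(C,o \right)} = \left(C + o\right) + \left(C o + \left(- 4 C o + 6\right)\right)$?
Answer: $-285$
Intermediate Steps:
$I{\left(C,o \right)} = 6 + C + o - 3 C o$ ($I{\left(C,o \right)} = \left(C + o\right) - \left(-6 + 3 C o\right) = 6 + C + o - 3 C o$)
$f{\left(k,R \right)} = 7 - 3 k$ ($f{\left(k,R \right)} = \left(6 + 1 + k - 3 k\right) - k = \left(7 - 2 k\right) - k = 7 - 3 k$)
$f{\left(-4,8 \right)} \left(\left(-1\right) 146 + 131\right) = \left(7 - -12\right) \left(\left(-1\right) 146 + 131\right) = \left(7 + 12\right) \left(-146 + 131\right) = 19 \left(-15\right) = -285$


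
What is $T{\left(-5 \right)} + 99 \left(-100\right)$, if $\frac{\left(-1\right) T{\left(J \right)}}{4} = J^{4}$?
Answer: $-12400$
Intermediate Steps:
$T{\left(J \right)} = - 4 J^{4}$
$T{\left(-5 \right)} + 99 \left(-100\right) = - 4 \left(-5\right)^{4} + 99 \left(-100\right) = \left(-4\right) 625 - 9900 = -2500 - 9900 = -12400$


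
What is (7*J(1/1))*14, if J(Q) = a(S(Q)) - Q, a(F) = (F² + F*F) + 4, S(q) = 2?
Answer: 1078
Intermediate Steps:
a(F) = 4 + 2*F² (a(F) = (F² + F²) + 4 = 2*F² + 4 = 4 + 2*F²)
J(Q) = 12 - Q (J(Q) = (4 + 2*2²) - Q = (4 + 2*4) - Q = (4 + 8) - Q = 12 - Q)
(7*J(1/1))*14 = (7*(12 - 1/1))*14 = (7*(12 - 1*1))*14 = (7*(12 - 1))*14 = (7*11)*14 = 77*14 = 1078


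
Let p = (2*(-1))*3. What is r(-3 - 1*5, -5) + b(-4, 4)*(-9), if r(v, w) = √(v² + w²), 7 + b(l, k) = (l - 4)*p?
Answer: -369 + √89 ≈ -359.57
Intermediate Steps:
p = -6 (p = -2*3 = -6)
b(l, k) = 17 - 6*l (b(l, k) = -7 + (l - 4)*(-6) = -7 + (-4 + l)*(-6) = -7 + (24 - 6*l) = 17 - 6*l)
r(-3 - 1*5, -5) + b(-4, 4)*(-9) = √((-3 - 1*5)² + (-5)²) + (17 - 6*(-4))*(-9) = √((-3 - 5)² + 25) + (17 + 24)*(-9) = √((-8)² + 25) + 41*(-9) = √(64 + 25) - 369 = √89 - 369 = -369 + √89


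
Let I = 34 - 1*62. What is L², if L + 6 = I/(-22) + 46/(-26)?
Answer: 863041/20449 ≈ 42.205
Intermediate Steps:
I = -28 (I = 34 - 62 = -28)
L = -929/143 (L = -6 + (-28/(-22) + 46/(-26)) = -6 + (-28*(-1/22) + 46*(-1/26)) = -6 + (14/11 - 23/13) = -6 - 71/143 = -929/143 ≈ -6.4965)
L² = (-929/143)² = 863041/20449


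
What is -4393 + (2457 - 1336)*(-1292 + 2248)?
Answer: 1067283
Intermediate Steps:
-4393 + (2457 - 1336)*(-1292 + 2248) = -4393 + 1121*956 = -4393 + 1071676 = 1067283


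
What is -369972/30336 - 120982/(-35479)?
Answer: -788010553/89690912 ≈ -8.7858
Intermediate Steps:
-369972/30336 - 120982/(-35479) = -369972*1/30336 - 120982*(-1/35479) = -30831/2528 + 120982/35479 = -788010553/89690912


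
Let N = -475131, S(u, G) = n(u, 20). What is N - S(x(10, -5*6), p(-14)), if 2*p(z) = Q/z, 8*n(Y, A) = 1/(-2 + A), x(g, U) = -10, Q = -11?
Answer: -68418865/144 ≈ -4.7513e+5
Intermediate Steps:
n(Y, A) = 1/(8*(-2 + A))
p(z) = -11/(2*z) (p(z) = (-11/z)/2 = -11/(2*z))
S(u, G) = 1/144 (S(u, G) = 1/(8*(-2 + 20)) = (⅛)/18 = (⅛)*(1/18) = 1/144)
N - S(x(10, -5*6), p(-14)) = -475131 - 1*1/144 = -475131 - 1/144 = -68418865/144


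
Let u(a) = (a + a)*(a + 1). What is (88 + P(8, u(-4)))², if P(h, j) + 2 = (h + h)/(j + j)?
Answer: 67081/9 ≈ 7453.4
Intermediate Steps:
u(a) = 2*a*(1 + a) (u(a) = (2*a)*(1 + a) = 2*a*(1 + a))
P(h, j) = -2 + h/j (P(h, j) = -2 + (h + h)/(j + j) = -2 + (2*h)/((2*j)) = -2 + (2*h)*(1/(2*j)) = -2 + h/j)
(88 + P(8, u(-4)))² = (88 + (-2 + 8/((2*(-4)*(1 - 4)))))² = (88 + (-2 + 8/((2*(-4)*(-3)))))² = (88 + (-2 + 8/24))² = (88 + (-2 + 8*(1/24)))² = (88 + (-2 + ⅓))² = (88 - 5/3)² = (259/3)² = 67081/9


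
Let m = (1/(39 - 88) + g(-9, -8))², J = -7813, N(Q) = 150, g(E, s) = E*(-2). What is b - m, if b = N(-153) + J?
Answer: -19175024/2401 ≈ -7986.3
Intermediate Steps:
g(E, s) = -2*E
b = -7663 (b = 150 - 7813 = -7663)
m = 776161/2401 (m = (1/(39 - 88) - 2*(-9))² = (1/(-49) + 18)² = (-1/49 + 18)² = (881/49)² = 776161/2401 ≈ 323.27)
b - m = -7663 - 1*776161/2401 = -7663 - 776161/2401 = -19175024/2401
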